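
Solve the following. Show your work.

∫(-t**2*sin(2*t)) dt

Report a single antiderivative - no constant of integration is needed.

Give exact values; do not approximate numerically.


Step 1. Integrate ∫(-t**2*sin(2*t)) dt by parts with u = t**2, dv = (-sin(2*t)) dt, so v = cos(2*t)/2: now t**2*cos(2*t)/2 + ∫(-t*cos(2*t)) dt.
Step 2. Integrate ∫(-t*cos(2*t)) dt by parts with u = t, dv = (-cos(2*t)) dt, so v = -sin(2*t)/2: now t**2*cos(2*t)/2 - t*sin(2*t)/2 + ∫(sin(2*t)/2) dt.
Step 3. Evaluate the standard form: now t**2*cos(2*t)/2 - t*sin(2*t)/2 - cos(2*t)/4.
Answer: t**2*cos(2*t)/2 - t*sin(2*t)/2 - cos(2*t)/4.


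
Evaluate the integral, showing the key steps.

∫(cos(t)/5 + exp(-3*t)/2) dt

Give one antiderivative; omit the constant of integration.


Step 1. Rewrite: now ∫(exp(-3*t)/2) dt + ∫(cos(t)/5) dt.
Step 2. Evaluate the standard form: now ∫(cos(t)/5) dt - exp(-3*t)/6.
Step 3. Evaluate the standard form: now sin(t)/5 - exp(-3*t)/6.
Answer: sin(t)/5 - exp(-3*t)/6.


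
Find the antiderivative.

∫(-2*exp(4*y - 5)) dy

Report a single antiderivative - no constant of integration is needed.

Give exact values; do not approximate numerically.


Answer: -exp(4*y - 5)/2.


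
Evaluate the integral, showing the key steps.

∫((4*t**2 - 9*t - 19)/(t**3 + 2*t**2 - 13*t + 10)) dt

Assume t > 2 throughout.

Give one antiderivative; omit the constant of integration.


Step 1. Decompose ∫((4*t**2 - 9*t - 19)/(t**3 + 2*t**2 - 13*t + 10)) dt by partial fractions, (4*t**2 - 9*t - 19)/(t**3 + 2*t**2 - 13*t + 10) = 3/(t + 5) + 4/(t - 1) - 3/(t - 2): now ∫(-3/(t - 2)) dt + ∫(4/(t - 1)) dt + ∫(3/(t + 5)) dt.
Step 2. Evaluate the standard form [assuming t > 1]: now 4*log(t - 1) + ∫(-3/(t - 2)) dt + ∫(3/(t + 5)) dt.
Step 3. Evaluate the standard form [assuming t > -5]: now 4*log(t - 1) + 3*log(t + 5) + ∫(-3/(t - 2)) dt.
Step 4. Evaluate the standard form [assuming t > 2]: now -3*log(t - 2) + 4*log(t - 1) + 3*log(t + 5).
Answer: -3*log(t - 2) + 4*log(t - 1) + 3*log(t + 5).


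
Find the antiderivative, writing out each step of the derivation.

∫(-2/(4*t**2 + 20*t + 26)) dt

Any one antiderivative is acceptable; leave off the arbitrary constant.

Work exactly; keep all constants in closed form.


Step 1. Substitute u = -2*t - 5, turning ∫(-2/(4*t**2 + 20*t + 26)) dt into ∫(1/(u**2 + 1)) du: now ∫(1/(u**2 + 1)) du.
Step 2. Evaluate the standard form: now atan(u).
Step 3. Substitute back u = -2*t - 5: now -atan(2*t + 5).
Answer: -atan(2*t + 5).


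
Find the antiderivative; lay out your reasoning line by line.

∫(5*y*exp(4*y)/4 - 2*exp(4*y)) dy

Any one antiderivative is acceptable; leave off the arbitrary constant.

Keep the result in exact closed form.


Step 1. Rewrite: now ∫(5*y*exp(4*y)/4) dy + ∫(-2*exp(4*y)) dy.
Step 2. Evaluate the standard form: now -exp(4*y)/2 + ∫(5*y*exp(4*y)/4) dy.
Step 3. Integrate ∫(5*y*exp(4*y)/4) dy by parts with u = y, dv = (5*exp(4*y)/4) dy, so v = 5*exp(4*y)/16: now 5*y*exp(4*y)/16 - exp(4*y)/2 + ∫(-5*exp(4*y)/16) dy.
Step 4. Evaluate the standard form: now 5*y*exp(4*y)/16 - 37*exp(4*y)/64.
Answer: 5*y*exp(4*y)/16 - 37*exp(4*y)/64.


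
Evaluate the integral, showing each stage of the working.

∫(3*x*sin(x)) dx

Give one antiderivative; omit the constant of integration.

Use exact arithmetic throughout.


Step 1. Integrate ∫(3*x*sin(x)) dx by parts with u = x, dv = (3*sin(x)) dx, so v = -3*cos(x): now -3*x*cos(x) + ∫(3*cos(x)) dx.
Step 2. Evaluate the standard form: now -3*x*cos(x) + 3*sin(x).
Answer: -3*x*cos(x) + 3*sin(x).


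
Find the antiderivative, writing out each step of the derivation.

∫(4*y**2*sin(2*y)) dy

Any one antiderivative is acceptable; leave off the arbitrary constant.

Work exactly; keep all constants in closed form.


Step 1. Integrate ∫(4*y**2*sin(2*y)) dy by parts with u = y**2, dv = (4*sin(2*y)) dy, so v = -2*cos(2*y): now -2*y**2*cos(2*y) + ∫(4*y*cos(2*y)) dy.
Step 2. Integrate ∫(4*y*cos(2*y)) dy by parts with u = y, dv = (4*cos(2*y)) dy, so v = 2*sin(2*y): now -2*y**2*cos(2*y) + 2*y*sin(2*y) + ∫(-2*sin(2*y)) dy.
Step 3. Evaluate the standard form: now -2*y**2*cos(2*y) + 2*y*sin(2*y) + cos(2*y).
Answer: -2*y**2*cos(2*y) + 2*y*sin(2*y) + cos(2*y).


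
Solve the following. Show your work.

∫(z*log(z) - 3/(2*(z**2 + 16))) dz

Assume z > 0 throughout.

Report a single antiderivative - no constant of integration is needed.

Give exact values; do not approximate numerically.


Step 1. Rewrite: now ∫(z*log(z)) dz + ∫(-3/(2*(z**2 + 16))) dz.
Step 2. Integrate ∫(z*log(z)) dz by parts with u = log(z), dv = (z) dz, so v = z**2/2 [assuming z > 0]: now z**2*log(z)/2 + ∫(-z/2) dz + ∫(-3/(2*(z**2 + 16))) dz.
Step 3. Evaluate the standard form: now z**2*log(z)/2 - z**2/4 + ∫(-3/(2*(z**2 + 16))) dz.
Step 4. Evaluate the standard form: now z**2*log(z)/2 - z**2/4 - 3*atan(z/4)/8.
Answer: z**2*log(z)/2 - z**2/4 - 3*atan(z/4)/8.


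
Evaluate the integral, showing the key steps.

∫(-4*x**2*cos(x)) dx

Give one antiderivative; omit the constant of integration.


Step 1. Integrate ∫(-4*x**2*cos(x)) dx by parts with u = x**2, dv = (-4*cos(x)) dx, so v = -4*sin(x): now -4*x**2*sin(x) + ∫(8*x*sin(x)) dx.
Step 2. Integrate ∫(8*x*sin(x)) dx by parts with u = x, dv = (8*sin(x)) dx, so v = -8*cos(x): now -4*x**2*sin(x) - 8*x*cos(x) + ∫(8*cos(x)) dx.
Step 3. Evaluate the standard form: now -4*x**2*sin(x) - 8*x*cos(x) + 8*sin(x).
Answer: -4*x**2*sin(x) - 8*x*cos(x) + 8*sin(x).


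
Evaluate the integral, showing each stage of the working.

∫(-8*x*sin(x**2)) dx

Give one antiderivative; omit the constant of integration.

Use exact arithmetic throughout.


Step 1. Substitute u = x**2, turning ∫(-8*x*sin(x**2)) dx into ∫(-4*sin(u)) du: now ∫(-4*sin(u)) du.
Step 2. Evaluate the standard form: now 4*cos(u).
Step 3. Substitute back u = x**2: now 4*cos(x**2).
Answer: 4*cos(x**2).


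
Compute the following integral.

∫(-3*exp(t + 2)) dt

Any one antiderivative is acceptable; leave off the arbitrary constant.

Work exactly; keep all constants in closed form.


Answer: -3*exp(t + 2).


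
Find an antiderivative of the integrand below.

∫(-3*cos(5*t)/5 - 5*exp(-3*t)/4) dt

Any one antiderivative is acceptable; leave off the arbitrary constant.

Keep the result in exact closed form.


Answer: -3*sin(5*t)/25 + 5*exp(-3*t)/12.


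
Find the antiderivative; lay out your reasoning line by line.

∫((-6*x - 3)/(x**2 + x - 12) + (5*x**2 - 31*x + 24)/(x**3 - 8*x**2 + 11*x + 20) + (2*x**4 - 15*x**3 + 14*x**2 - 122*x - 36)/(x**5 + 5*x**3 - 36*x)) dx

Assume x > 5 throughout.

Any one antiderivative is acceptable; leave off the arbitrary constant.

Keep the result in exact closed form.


Step 1. Rewrite: now ∫((-6*x - 3)/(x**2 + x - 12)) dx + ∫((5*x**2 - 31*x + 24)/(x**3 - 8*x**2 + 11*x + 20)) dx + ∫((2*x**4 - 15*x**3 + 14*x**2 - 122*x - 36)/(x**5 + 5*x**3 - 36*x)) dx.
Step 2. Decompose ∫((-6*x - 3)/(x**2 + x - 12)) dx by partial fractions, (-6*x - 3)/(x**2 + x - 12) = -3/(x + 4) - 3/(x - 3): now ∫((5*x**2 - 31*x + 24)/(x**3 - 8*x**2 + 11*x + 20)) dx + ∫((2*x**4 - 15*x**3 + 14*x**2 - 122*x - 36)/(x**5 + 5*x**3 - 36*x)) dx + ∫(-3/(x - 3)) dx + ∫(-3/(x + 4)) dx.
Step 3. Evaluate the standard form [assuming x > 3]: now -3*log(x - 3) + ∫((5*x**2 - 31*x + 24)/(x**3 - 8*x**2 + 11*x + 20)) dx + ∫((2*x**4 - 15*x**3 + 14*x**2 - 122*x - 36)/(x**5 + 5*x**3 - 36*x)) dx + ∫(-3/(x + 4)) dx.
Step 4. Evaluate the standard form [assuming x > -4]: now -3*log(x - 3) - 3*log(x + 4) + ∫((5*x**2 - 31*x + 24)/(x**3 - 8*x**2 + 11*x + 20)) dx + ∫((2*x**4 - 15*x**3 + 14*x**2 - 122*x - 36)/(x**5 + 5*x**3 - 36*x)) dx.
Step 5. Decompose ∫((5*x**2 - 31*x + 24)/(x**3 - 8*x**2 + 11*x + 20)) dx by partial fractions, (5*x**2 - 31*x + 24)/(x**3 - 8*x**2 + 11*x + 20) = 2/(x + 1) + 4/(x - 4) - 1/(x - 5): now -3*log(x - 3) - 3*log(x + 4) + ∫((2*x**4 - 15*x**3 + 14*x**2 - 122*x - 36)/(x**5 + 5*x**3 - 36*x)) dx + ∫(-1/(x - 5)) dx + ∫(4/(x - 4)) dx + ∫(2/(x + 1)) dx.
Step 6. Evaluate the standard form [assuming x > 5]: now -log(x - 5) - 3*log(x - 3) - 3*log(x + 4) + ∫((2*x**4 - 15*x**3 + 14*x**2 - 122*x - 36)/(x**5 + 5*x**3 - 36*x)) dx + ∫(4/(x - 4)) dx + ∫(2/(x + 1)) dx.
Step 7. Evaluate the standard form [assuming x > 4]: now -log(x - 5) + 4*log(x - 4) - 3*log(x - 3) - 3*log(x + 4) + ∫((2*x**4 - 15*x**3 + 14*x**2 - 122*x - 36)/(x**5 + 5*x**3 - 36*x)) dx + ∫(2/(x + 1)) dx.
Step 8. Evaluate the standard form [assuming x > -1]: now -log(x - 5) + 4*log(x - 4) - 3*log(x - 3) + 2*log(x + 1) - 3*log(x + 4) + ∫((2*x**4 - 15*x**3 + 14*x**2 - 122*x - 36)/(x**5 + 5*x**3 - 36*x)) dx.
Step 9. Decompose ∫((2*x**4 - 15*x**3 + 14*x**2 - 122*x - 36)/(x**5 + 5*x**3 - 36*x)) dx by partial fractions, (2*x**4 - 15*x**3 + 14*x**2 - 122*x - 36)/(x**5 + 5*x**3 - 36*x) = -1/(x**2 + 9) + 4/(x + 2) - 3/(x - 2) + 1/x: now -log(x - 5) + 4*log(x - 4) - 3*log(x - 3) + 2*log(x + 1) - 3*log(x + 4) + ∫(1/x) dx + ∫(-3/(x - 2)) dx + ∫(4/(x + 2)) dx + ∫(-1/(x**2 + 9)) dx.
Step 10. Evaluate the standard form [assuming x > 0]: now log(x) - log(x - 5) + 4*log(x - 4) - 3*log(x - 3) + 2*log(x + 1) - 3*log(x + 4) + ∫(-3/(x - 2)) dx + ∫(4/(x + 2)) dx + ∫(-1/(x**2 + 9)) dx.
Step 11. Evaluate the standard form [assuming x > 2]: now log(x) - log(x - 5) + 4*log(x - 4) - 3*log(x - 3) - 3*log(x - 2) + 2*log(x + 1) - 3*log(x + 4) + ∫(4/(x + 2)) dx + ∫(-1/(x**2 + 9)) dx.
Step 12. Evaluate the standard form [assuming x > -2]: now log(x) - log(x - 5) + 4*log(x - 4) - 3*log(x - 3) - 3*log(x - 2) + 2*log(x + 1) + 4*log(x + 2) - 3*log(x + 4) + ∫(-1/(x**2 + 9)) dx.
Step 13. Evaluate the standard form: now log(x) - log(x - 5) + 4*log(x - 4) - 3*log(x - 3) - 3*log(x - 2) + 2*log(x + 1) + 4*log(x + 2) - 3*log(x + 4) - atan(x/3)/3.
Answer: log(x) - log(x - 5) + 4*log(x - 4) - 3*log(x - 3) - 3*log(x - 2) + 2*log(x + 1) + 4*log(x + 2) - 3*log(x + 4) - atan(x/3)/3.


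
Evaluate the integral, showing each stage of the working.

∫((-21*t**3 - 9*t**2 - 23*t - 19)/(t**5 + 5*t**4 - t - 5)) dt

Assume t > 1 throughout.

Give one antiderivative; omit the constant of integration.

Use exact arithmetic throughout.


Step 1. Decompose ∫((-21*t**3 - 9*t**2 - 23*t - 19)/(t**5 + 5*t**4 - t - 5)) dt by partial fractions, (-21*t**3 - 9*t**2 - 23*t - 19)/(t**5 + 5*t**4 - t - 5) = 1/(t**2 + 1) + 4/(t + 5) - 1/(t + 1) - 3/(t - 1): now ∫(-3/(t - 1)) dt + ∫(-1/(t + 1)) dt + ∫(4/(t + 5)) dt + ∫(1/(t**2 + 1)) dt.
Step 2. Evaluate the standard form [assuming t > -5]: now 4*log(t + 5) + ∫(-3/(t - 1)) dt + ∫(-1/(t + 1)) dt + ∫(1/(t**2 + 1)) dt.
Step 3. Evaluate the standard form [assuming t > 1]: now -3*log(t - 1) + 4*log(t + 5) + ∫(-1/(t + 1)) dt + ∫(1/(t**2 + 1)) dt.
Step 4. Evaluate the standard form [assuming t > -1]: now -3*log(t - 1) - log(t + 1) + 4*log(t + 5) + ∫(1/(t**2 + 1)) dt.
Step 5. Evaluate the standard form: now -3*log(t - 1) - log(t + 1) + 4*log(t + 5) + atan(t).
Answer: -3*log(t - 1) - log(t + 1) + 4*log(t + 5) + atan(t).


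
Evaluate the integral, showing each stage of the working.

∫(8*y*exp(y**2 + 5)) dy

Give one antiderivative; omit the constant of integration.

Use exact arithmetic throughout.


Step 1. Substitute u = y**2 + 5, turning ∫(8*y*exp(y**2 + 5)) dy into ∫(4*exp(u)) du: now ∫(4*exp(u)) du.
Step 2. Evaluate the standard form: now 4*exp(u).
Step 3. Substitute back u = y**2 + 5: now 4*exp(y**2 + 5).
Answer: 4*exp(y**2 + 5).


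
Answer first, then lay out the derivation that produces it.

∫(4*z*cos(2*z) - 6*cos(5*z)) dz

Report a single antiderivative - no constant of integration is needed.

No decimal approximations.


The answer is 2*z*sin(2*z) - 6*sin(5*z)/5 + cos(2*z).
Step 1. Rewrite: now ∫(4*z*cos(2*z)) dz + ∫(-6*cos(5*z)) dz.
Step 2. Integrate ∫(4*z*cos(2*z)) dz by parts with u = z, dv = (4*cos(2*z)) dz, so v = 2*sin(2*z): now 2*z*sin(2*z) + ∫(-2*sin(2*z)) dz + ∫(-6*cos(5*z)) dz.
Step 3. Evaluate the standard form: now 2*z*sin(2*z) + cos(2*z) + ∫(-6*cos(5*z)) dz.
Step 4. Evaluate the standard form: now 2*z*sin(2*z) - 6*sin(5*z)/5 + cos(2*z).
Answer: 2*z*sin(2*z) - 6*sin(5*z)/5 + cos(2*z).


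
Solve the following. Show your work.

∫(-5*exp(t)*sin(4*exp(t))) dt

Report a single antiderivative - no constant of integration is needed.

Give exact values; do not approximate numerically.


Step 1. Substitute u = exp(t), turning ∫(-5*exp(t)*sin(4*exp(t))) dt into ∫(-5*sin(4*u)) du: now ∫(-5*sin(4*u)) du.
Step 2. Evaluate the standard form: now 5*cos(4*u)/4.
Step 3. Substitute back u = exp(t): now 5*cos(4*exp(t))/4.
Answer: 5*cos(4*exp(t))/4.


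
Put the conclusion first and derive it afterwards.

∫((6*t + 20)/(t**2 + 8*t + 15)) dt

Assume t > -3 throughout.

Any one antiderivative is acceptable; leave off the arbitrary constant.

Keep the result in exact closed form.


The answer is log(t + 3) + 5*log(t + 5).
Step 1. Decompose ∫((6*t + 20)/(t**2 + 8*t + 15)) dt by partial fractions, (6*t + 20)/(t**2 + 8*t + 15) = 5/(t + 5) + 1/(t + 3): now ∫(1/(t + 3)) dt + ∫(5/(t + 5)) dt.
Step 2. Evaluate the standard form [assuming t > -3]: now log(t + 3) + ∫(5/(t + 5)) dt.
Step 3. Evaluate the standard form [assuming t > -5]: now log(t + 3) + 5*log(t + 5).
Answer: log(t + 3) + 5*log(t + 5).


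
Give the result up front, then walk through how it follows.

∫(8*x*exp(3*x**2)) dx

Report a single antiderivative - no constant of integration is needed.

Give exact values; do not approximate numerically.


The answer is 4*exp(3*x**2)/3.
Step 1. Substitute u = x**2, turning ∫(8*x*exp(3*x**2)) dx into ∫(4*exp(3*u)) du: now ∫(4*exp(3*u)) du.
Step 2. Evaluate the standard form: now 4*exp(3*u)/3.
Step 3. Substitute back u = x**2: now 4*exp(3*x**2)/3.
Answer: 4*exp(3*x**2)/3.


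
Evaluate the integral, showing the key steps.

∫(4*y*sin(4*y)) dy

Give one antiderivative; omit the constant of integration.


Step 1. Integrate ∫(4*y*sin(4*y)) dy by parts with u = y, dv = (4*sin(4*y)) dy, so v = -cos(4*y): now -y*cos(4*y) + ∫(cos(4*y)) dy.
Step 2. Evaluate the standard form: now -y*cos(4*y) + sin(4*y)/4.
Answer: -y*cos(4*y) + sin(4*y)/4.


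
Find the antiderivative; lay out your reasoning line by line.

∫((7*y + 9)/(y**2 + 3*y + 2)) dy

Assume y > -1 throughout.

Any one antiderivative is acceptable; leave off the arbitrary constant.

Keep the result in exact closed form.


Step 1. Decompose ∫((7*y + 9)/(y**2 + 3*y + 2)) dy by partial fractions, (7*y + 9)/(y**2 + 3*y + 2) = 5/(y + 2) + 2/(y + 1): now ∫(2/(y + 1)) dy + ∫(5/(y + 2)) dy.
Step 2. Evaluate the standard form [assuming y > -2]: now 5*log(y + 2) + ∫(2/(y + 1)) dy.
Step 3. Evaluate the standard form [assuming y > -1]: now 2*log(y + 1) + 5*log(y + 2).
Answer: 2*log(y + 1) + 5*log(y + 2).


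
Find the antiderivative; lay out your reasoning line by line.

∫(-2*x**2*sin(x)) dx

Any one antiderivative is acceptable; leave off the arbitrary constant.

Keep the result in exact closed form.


Step 1. Integrate ∫(-2*x**2*sin(x)) dx by parts with u = x**2, dv = (-2*sin(x)) dx, so v = 2*cos(x): now 2*x**2*cos(x) + ∫(-4*x*cos(x)) dx.
Step 2. Integrate ∫(-4*x*cos(x)) dx by parts with u = x, dv = (-4*cos(x)) dx, so v = -4*sin(x): now 2*x**2*cos(x) - 4*x*sin(x) + ∫(4*sin(x)) dx.
Step 3. Evaluate the standard form: now 2*x**2*cos(x) - 4*x*sin(x) - 4*cos(x).
Answer: 2*x**2*cos(x) - 4*x*sin(x) - 4*cos(x).


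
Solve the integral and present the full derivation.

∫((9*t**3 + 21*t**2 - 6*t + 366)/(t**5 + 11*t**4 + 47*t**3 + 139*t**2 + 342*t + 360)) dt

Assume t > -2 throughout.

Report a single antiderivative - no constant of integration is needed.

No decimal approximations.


Step 1. Decompose ∫((9*t**3 + 21*t**2 - 6*t + 366)/(t**5 + 11*t**4 + 47*t**3 + 139*t**2 + 342*t + 360)) dt by partial fractions, (9*t**3 + 21*t**2 - 6*t + 366)/(t**5 + 11*t**4 + 47*t**3 + 139*t**2 + 342*t + 360) = -3/(t**2 + 9) - 2/(t + 5) - 3/(t + 4) + 5/(t + 2): now ∫(5/(t + 2)) dt + ∫(-3/(t + 4)) dt + ∫(-2/(t + 5)) dt + ∫(-3/(t**2 + 9)) dt.
Step 2. Evaluate the standard form [assuming t > -2]: now 5*log(t + 2) + ∫(-3/(t + 4)) dt + ∫(-2/(t + 5)) dt + ∫(-3/(t**2 + 9)) dt.
Step 3. Evaluate the standard form [assuming t > -5]: now 5*log(t + 2) - 2*log(t + 5) + ∫(-3/(t + 4)) dt + ∫(-3/(t**2 + 9)) dt.
Step 4. Evaluate the standard form [assuming t > -4]: now 5*log(t + 2) - 3*log(t + 4) - 2*log(t + 5) + ∫(-3/(t**2 + 9)) dt.
Step 5. Evaluate the standard form: now 5*log(t + 2) - 3*log(t + 4) - 2*log(t + 5) - atan(t/3).
Answer: 5*log(t + 2) - 3*log(t + 4) - 2*log(t + 5) - atan(t/3).


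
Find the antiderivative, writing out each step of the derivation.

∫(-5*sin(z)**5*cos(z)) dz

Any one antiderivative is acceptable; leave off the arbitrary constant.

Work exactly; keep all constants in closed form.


Step 1. Substitute u = sin(z), turning ∫(-5*sin(z)**5*cos(z)) dz into ∫(-5*u**5) du: now ∫(-5*u**5) du.
Step 2. Evaluate the standard form: now -5*u**6/6.
Step 3. Substitute back u = sin(z): now -5*sin(z)**6/6.
Answer: -5*sin(z)**6/6.


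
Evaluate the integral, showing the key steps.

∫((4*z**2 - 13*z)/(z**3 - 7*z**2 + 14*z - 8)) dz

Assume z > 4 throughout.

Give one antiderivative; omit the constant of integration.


Step 1. Decompose ∫((4*z**2 - 13*z)/(z**3 - 7*z**2 + 14*z - 8)) dz by partial fractions, (4*z**2 - 13*z)/(z**3 - 7*z**2 + 14*z - 8) = -3/(z - 1) + 5/(z - 2) + 2/(z - 4): now ∫(2/(z - 4)) dz + ∫(5/(z - 2)) dz + ∫(-3/(z - 1)) dz.
Step 2. Evaluate the standard form [assuming z > 1]: now -3*log(z - 1) + ∫(2/(z - 4)) dz + ∫(5/(z - 2)) dz.
Step 3. Evaluate the standard form [assuming z > 4]: now 2*log(z - 4) - 3*log(z - 1) + ∫(5/(z - 2)) dz.
Step 4. Evaluate the standard form [assuming z > 2]: now 2*log(z - 4) + 5*log(z - 2) - 3*log(z - 1).
Answer: 2*log(z - 4) + 5*log(z - 2) - 3*log(z - 1).


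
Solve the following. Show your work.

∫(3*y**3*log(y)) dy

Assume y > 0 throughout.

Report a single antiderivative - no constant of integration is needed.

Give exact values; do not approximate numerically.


Step 1. Integrate ∫(3*y**3*log(y)) dy by parts with u = log(y), dv = (3*y**3) dy, so v = 3*y**4/4 [assuming y > 0]: now 3*y**4*log(y)/4 + ∫(-3*y**3/4) dy.
Step 2. Evaluate the standard form: now 3*y**4*log(y)/4 - 3*y**4/16.
Answer: 3*y**4*log(y)/4 - 3*y**4/16.


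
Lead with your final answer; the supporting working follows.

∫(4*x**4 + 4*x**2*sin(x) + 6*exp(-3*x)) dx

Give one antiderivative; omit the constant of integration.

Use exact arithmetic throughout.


The answer is 4*x**5/5 - 4*x**2*cos(x) + 8*x*sin(x) + 8*cos(x) - 2*exp(-3*x).
Step 1. Rewrite: now ∫(4*x**4) dx + ∫(4*x**2*sin(x)) dx + ∫(6*exp(-3*x)) dx.
Step 2. Integrate ∫(4*x**2*sin(x)) dx by parts with u = x**2, dv = (4*sin(x)) dx, so v = -4*cos(x): now -4*x**2*cos(x) + ∫(4*x**4) dx + ∫(8*x*cos(x)) dx + ∫(6*exp(-3*x)) dx.
Step 3. Integrate ∫(8*x*cos(x)) dx by parts with u = x, dv = (8*cos(x)) dx, so v = 8*sin(x): now -4*x**2*cos(x) + 8*x*sin(x) + ∫(4*x**4) dx + ∫(6*exp(-3*x)) dx + ∫(-8*sin(x)) dx.
Step 4. Evaluate the standard form: now -4*x**2*cos(x) + 8*x*sin(x) + 8*cos(x) + ∫(4*x**4) dx + ∫(6*exp(-3*x)) dx.
Step 5. Evaluate the standard form: now -4*x**2*cos(x) + 8*x*sin(x) + 8*cos(x) + ∫(4*x**4) dx - 2*exp(-3*x).
Step 6. Evaluate the standard form: now 4*x**5/5 - 4*x**2*cos(x) + 8*x*sin(x) + 8*cos(x) - 2*exp(-3*x).
Answer: 4*x**5/5 - 4*x**2*cos(x) + 8*x*sin(x) + 8*cos(x) - 2*exp(-3*x).


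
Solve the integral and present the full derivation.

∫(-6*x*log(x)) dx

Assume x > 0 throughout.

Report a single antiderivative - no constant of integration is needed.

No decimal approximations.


Step 1. Integrate ∫(-6*x*log(x)) dx by parts with u = log(x), dv = (-6*x) dx, so v = -3*x**2 [assuming x > 0]: now -3*x**2*log(x) + ∫(3*x) dx.
Step 2. Evaluate the standard form: now -3*x**2*log(x) + 3*x**2/2.
Answer: -3*x**2*log(x) + 3*x**2/2.


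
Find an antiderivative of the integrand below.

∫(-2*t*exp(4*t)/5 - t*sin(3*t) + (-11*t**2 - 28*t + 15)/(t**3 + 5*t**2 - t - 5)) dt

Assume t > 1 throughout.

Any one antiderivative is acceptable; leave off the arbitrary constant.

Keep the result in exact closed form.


Answer: -t*exp(4*t)/10 + t*cos(3*t)/3 + exp(4*t)/40 - 2*log(t - 1) - 4*log(t + 1) - 5*log(t + 5) - sin(3*t)/9.


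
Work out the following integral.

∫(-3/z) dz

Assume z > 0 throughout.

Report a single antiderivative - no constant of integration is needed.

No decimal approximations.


Answer: -3*log(z).


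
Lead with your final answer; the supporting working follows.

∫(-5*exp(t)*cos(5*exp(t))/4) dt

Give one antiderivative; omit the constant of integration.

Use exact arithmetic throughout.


The answer is -sin(5*exp(t))/4.
Step 1. Substitute u = exp(t), turning ∫(-5*exp(t)*cos(5*exp(t))/4) dt into ∫(-5*cos(5*u)/4) du: now ∫(-5*cos(5*u)/4) du.
Step 2. Evaluate the standard form: now -sin(5*u)/4.
Step 3. Substitute back u = exp(t): now -sin(5*exp(t))/4.
Answer: -sin(5*exp(t))/4.


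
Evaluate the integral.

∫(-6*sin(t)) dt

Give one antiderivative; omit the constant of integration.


Answer: 6*cos(t).


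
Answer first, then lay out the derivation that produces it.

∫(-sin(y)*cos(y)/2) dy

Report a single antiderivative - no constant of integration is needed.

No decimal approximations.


The answer is -sin(y)**2/4.
Step 1. Substitute u = sin(y), turning ∫(-sin(y)*cos(y)/2) dy into ∫(-u/2) du: now ∫(-u/2) du.
Step 2. Evaluate the standard form: now -u**2/4.
Step 3. Substitute back u = sin(y): now -sin(y)**2/4.
Answer: -sin(y)**2/4.


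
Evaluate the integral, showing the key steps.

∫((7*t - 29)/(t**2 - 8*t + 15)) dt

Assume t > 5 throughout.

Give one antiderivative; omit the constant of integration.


Step 1. Decompose ∫((7*t - 29)/(t**2 - 8*t + 15)) dt by partial fractions, (7*t - 29)/(t**2 - 8*t + 15) = 4/(t - 3) + 3/(t - 5): now ∫(3/(t - 5)) dt + ∫(4/(t - 3)) dt.
Step 2. Evaluate the standard form [assuming t > 5]: now 3*log(t - 5) + ∫(4/(t - 3)) dt.
Step 3. Evaluate the standard form [assuming t > 3]: now 3*log(t - 5) + 4*log(t - 3).
Answer: 3*log(t - 5) + 4*log(t - 3).


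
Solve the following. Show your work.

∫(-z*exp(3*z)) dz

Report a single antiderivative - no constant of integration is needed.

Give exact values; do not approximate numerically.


Step 1. Integrate ∫(-z*exp(3*z)) dz by parts with u = z, dv = (-exp(3*z)) dz, so v = -exp(3*z)/3: now -z*exp(3*z)/3 + ∫(exp(3*z)/3) dz.
Step 2. Evaluate the standard form: now -z*exp(3*z)/3 + exp(3*z)/9.
Answer: -z*exp(3*z)/3 + exp(3*z)/9.


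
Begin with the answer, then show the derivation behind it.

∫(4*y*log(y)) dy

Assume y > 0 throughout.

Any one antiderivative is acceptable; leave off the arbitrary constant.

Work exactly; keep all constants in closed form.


The answer is 2*y**2*log(y) - y**2.
Step 1. Integrate ∫(4*y*log(y)) dy by parts with u = log(y), dv = (4*y) dy, so v = 2*y**2 [assuming y > 0]: now 2*y**2*log(y) + ∫(-2*y) dy.
Step 2. Evaluate the standard form: now 2*y**2*log(y) - y**2.
Answer: 2*y**2*log(y) - y**2.


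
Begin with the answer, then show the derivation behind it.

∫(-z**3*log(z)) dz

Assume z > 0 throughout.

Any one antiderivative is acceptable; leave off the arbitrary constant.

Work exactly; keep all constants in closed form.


The answer is -z**4*log(z)/4 + z**4/16.
Step 1. Integrate ∫(-z**3*log(z)) dz by parts with u = log(z), dv = (-z**3) dz, so v = -z**4/4 [assuming z > 0]: now -z**4*log(z)/4 + ∫(z**3/4) dz.
Step 2. Evaluate the standard form: now -z**4*log(z)/4 + z**4/16.
Answer: -z**4*log(z)/4 + z**4/16.


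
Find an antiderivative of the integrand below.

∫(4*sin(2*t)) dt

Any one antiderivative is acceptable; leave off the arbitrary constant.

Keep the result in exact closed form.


Answer: -2*cos(2*t).


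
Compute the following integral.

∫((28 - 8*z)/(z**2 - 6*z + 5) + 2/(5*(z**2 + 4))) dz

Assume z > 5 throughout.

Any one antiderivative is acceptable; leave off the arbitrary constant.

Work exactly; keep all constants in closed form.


Answer: -3*log(z - 5) - 5*log(z - 1) + atan(z/2)/5.


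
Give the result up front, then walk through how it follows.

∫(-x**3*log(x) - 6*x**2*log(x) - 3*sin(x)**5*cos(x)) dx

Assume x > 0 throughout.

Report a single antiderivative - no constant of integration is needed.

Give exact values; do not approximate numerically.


The answer is -x**4*log(x)/4 + x**4/16 - 2*x**3*log(x) + 2*x**3/3 - sin(x)**6/2.
Step 1. Rewrite: now ∫(-6*x**2*log(x)) dx + ∫(-x**3*log(x)) dx + ∫(-3*sin(x)**5*cos(x)) dx.
Step 2. Substitute u = sin(x), turning ∫(-3*sin(x)**5*cos(x)) dx into ∫(-3*u**5) du: now ∫(-3*u**5) du + ∫(-6*x**2*log(x)) dx + ∫(-x**3*log(x)) dx.
Step 3. Evaluate the standard form: now -u**6/2 + ∫(-6*x**2*log(x)) dx + ∫(-x**3*log(x)) dx.
Step 4. Substitute back u = sin(x): now -sin(x)**6/2 + ∫(-6*x**2*log(x)) dx + ∫(-x**3*log(x)) dx.
Step 5. Integrate ∫(-6*x**2*log(x)) dx by parts with u = log(x), dv = (-6*x**2) dx, so v = -2*x**3 [assuming x > 0]: now -2*x**3*log(x) - sin(x)**6/2 + ∫(2*x**2) dx + ∫(-x**3*log(x)) dx.
Step 6. Evaluate the standard form: now -2*x**3*log(x) + 2*x**3/3 - sin(x)**6/2 + ∫(-x**3*log(x)) dx.
Step 7. Integrate ∫(-x**3*log(x)) dx by parts with u = log(x), dv = (-x**3) dx, so v = -x**4/4 [assuming x > 0]: now -x**4*log(x)/4 - 2*x**3*log(x) + 2*x**3/3 - sin(x)**6/2 + ∫(x**3/4) dx.
Step 8. Evaluate the standard form: now -x**4*log(x)/4 + x**4/16 - 2*x**3*log(x) + 2*x**3/3 - sin(x)**6/2.
Answer: -x**4*log(x)/4 + x**4/16 - 2*x**3*log(x) + 2*x**3/3 - sin(x)**6/2.


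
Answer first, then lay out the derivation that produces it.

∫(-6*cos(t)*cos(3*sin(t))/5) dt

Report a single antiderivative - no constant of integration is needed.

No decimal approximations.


The answer is -2*sin(3*sin(t))/5.
Step 1. Substitute u = sin(t), turning ∫(-6*cos(t)*cos(3*sin(t))/5) dt into ∫(-6*cos(3*u)/5) du: now ∫(-6*cos(3*u)/5) du.
Step 2. Evaluate the standard form: now -2*sin(3*u)/5.
Step 3. Substitute back u = sin(t): now -2*sin(3*sin(t))/5.
Answer: -2*sin(3*sin(t))/5.


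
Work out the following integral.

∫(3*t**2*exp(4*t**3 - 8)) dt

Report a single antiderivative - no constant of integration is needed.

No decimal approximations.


Answer: exp(4*t**3 - 8)/4.


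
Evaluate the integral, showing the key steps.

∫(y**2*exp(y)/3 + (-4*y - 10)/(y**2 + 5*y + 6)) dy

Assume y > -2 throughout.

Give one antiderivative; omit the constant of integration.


Step 1. Rewrite: now ∫(y**2*exp(y)/3) dy + ∫((-4*y - 10)/(y**2 + 5*y + 6)) dy.
Step 2. Integrate ∫(y**2*exp(y)/3) dy by parts with u = y**2, dv = (exp(y)/3) dy, so v = exp(y)/3: now y**2*exp(y)/3 + ∫(-2*y*exp(y)/3) dy + ∫((-4*y - 10)/(y**2 + 5*y + 6)) dy.
Step 3. Integrate ∫(-2*y*exp(y)/3) dy by parts with u = y, dv = (-2*exp(y)/3) dy, so v = -2*exp(y)/3: now y**2*exp(y)/3 - 2*y*exp(y)/3 + ∫((-4*y - 10)/(y**2 + 5*y + 6)) dy + ∫(2*exp(y)/3) dy.
Step 4. Evaluate the standard form: now y**2*exp(y)/3 - 2*y*exp(y)/3 + 2*exp(y)/3 + ∫((-4*y - 10)/(y**2 + 5*y + 6)) dy.
Step 5. Decompose ∫((-4*y - 10)/(y**2 + 5*y + 6)) dy by partial fractions, (-4*y - 10)/(y**2 + 5*y + 6) = -2/(y + 3) - 2/(y + 2): now y**2*exp(y)/3 - 2*y*exp(y)/3 + 2*exp(y)/3 + ∫(-2/(y + 2)) dy + ∫(-2/(y + 3)) dy.
Step 6. Evaluate the standard form [assuming y > -2]: now y**2*exp(y)/3 - 2*y*exp(y)/3 + 2*exp(y)/3 - 2*log(y + 2) + ∫(-2/(y + 3)) dy.
Step 7. Evaluate the standard form [assuming y > -3]: now y**2*exp(y)/3 - 2*y*exp(y)/3 + 2*exp(y)/3 - 2*log(y + 2) - 2*log(y + 3).
Answer: y**2*exp(y)/3 - 2*y*exp(y)/3 + 2*exp(y)/3 - 2*log(y + 2) - 2*log(y + 3).


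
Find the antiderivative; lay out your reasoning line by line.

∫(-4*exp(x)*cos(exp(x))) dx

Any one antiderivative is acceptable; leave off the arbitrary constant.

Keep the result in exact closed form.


Step 1. Substitute u = exp(x), turning ∫(-4*exp(x)*cos(exp(x))) dx into ∫(-4*cos(u)) du: now ∫(-4*cos(u)) du.
Step 2. Evaluate the standard form: now -4*sin(u).
Step 3. Substitute back u = exp(x): now -4*sin(exp(x)).
Answer: -4*sin(exp(x)).


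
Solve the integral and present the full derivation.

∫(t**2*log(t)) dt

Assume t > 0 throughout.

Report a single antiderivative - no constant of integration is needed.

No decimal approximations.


Step 1. Integrate ∫(t**2*log(t)) dt by parts with u = log(t), dv = (t**2) dt, so v = t**3/3 [assuming t > 0]: now t**3*log(t)/3 + ∫(-t**2/3) dt.
Step 2. Evaluate the standard form: now t**3*log(t)/3 - t**3/9.
Answer: t**3*log(t)/3 - t**3/9.


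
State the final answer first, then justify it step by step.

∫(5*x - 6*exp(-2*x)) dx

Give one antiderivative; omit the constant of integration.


The answer is 5*x**2/2 + 3*exp(-2*x).
Step 1. Rewrite: now ∫(5*x) dx + ∫(-6*exp(-2*x)) dx.
Step 2. Evaluate the standard form: now ∫(5*x) dx + 3*exp(-2*x).
Step 3. Evaluate the standard form: now 5*x**2/2 + 3*exp(-2*x).
Answer: 5*x**2/2 + 3*exp(-2*x).


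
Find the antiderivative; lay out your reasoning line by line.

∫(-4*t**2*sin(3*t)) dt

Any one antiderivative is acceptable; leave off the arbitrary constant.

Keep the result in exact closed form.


Step 1. Integrate ∫(-4*t**2*sin(3*t)) dt by parts with u = t**2, dv = (-4*sin(3*t)) dt, so v = 4*cos(3*t)/3: now 4*t**2*cos(3*t)/3 + ∫(-8*t*cos(3*t)/3) dt.
Step 2. Integrate ∫(-8*t*cos(3*t)/3) dt by parts with u = t, dv = (-8*cos(3*t)/3) dt, so v = -8*sin(3*t)/9: now 4*t**2*cos(3*t)/3 - 8*t*sin(3*t)/9 + ∫(8*sin(3*t)/9) dt.
Step 3. Evaluate the standard form: now 4*t**2*cos(3*t)/3 - 8*t*sin(3*t)/9 - 8*cos(3*t)/27.
Answer: 4*t**2*cos(3*t)/3 - 8*t*sin(3*t)/9 - 8*cos(3*t)/27.


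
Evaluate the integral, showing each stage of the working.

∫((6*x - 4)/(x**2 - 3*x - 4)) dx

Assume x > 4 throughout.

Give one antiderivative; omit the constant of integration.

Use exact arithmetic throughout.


Step 1. Decompose ∫((6*x - 4)/(x**2 - 3*x - 4)) dx by partial fractions, (6*x - 4)/(x**2 - 3*x - 4) = 2/(x + 1) + 4/(x - 4): now ∫(4/(x - 4)) dx + ∫(2/(x + 1)) dx.
Step 2. Evaluate the standard form [assuming x > -1]: now 2*log(x + 1) + ∫(4/(x - 4)) dx.
Step 3. Evaluate the standard form [assuming x > 4]: now 4*log(x - 4) + 2*log(x + 1).
Answer: 4*log(x - 4) + 2*log(x + 1).


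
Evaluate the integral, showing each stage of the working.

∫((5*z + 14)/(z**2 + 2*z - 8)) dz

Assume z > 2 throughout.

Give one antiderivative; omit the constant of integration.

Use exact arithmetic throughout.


Step 1. Decompose ∫((5*z + 14)/(z**2 + 2*z - 8)) dz by partial fractions, (5*z + 14)/(z**2 + 2*z - 8) = 1/(z + 4) + 4/(z - 2): now ∫(4/(z - 2)) dz + ∫(1/(z + 4)) dz.
Step 2. Evaluate the standard form [assuming z > -4]: now log(z + 4) + ∫(4/(z - 2)) dz.
Step 3. Evaluate the standard form [assuming z > 2]: now 4*log(z - 2) + log(z + 4).
Answer: 4*log(z - 2) + log(z + 4).


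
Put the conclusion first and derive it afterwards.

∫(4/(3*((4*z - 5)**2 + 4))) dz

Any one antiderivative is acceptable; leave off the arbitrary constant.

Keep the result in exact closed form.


The answer is atan(2*z - 5/2)/6.
Step 1. Substitute u = 4*z - 5, turning ∫(4/(3*((4*z - 5)**2 + 4))) dz into ∫(1/(3*(u**2 + 4))) du: now ∫(1/(3*(u**2 + 4))) du.
Step 2. Evaluate the standard form: now atan(u/2)/6.
Step 3. Substitute back u = 4*z - 5: now atan(2*z - 5/2)/6.
Answer: atan(2*z - 5/2)/6.


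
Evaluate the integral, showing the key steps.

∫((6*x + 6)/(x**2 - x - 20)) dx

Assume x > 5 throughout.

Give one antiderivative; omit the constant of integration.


Step 1. Decompose ∫((6*x + 6)/(x**2 - x - 20)) dx by partial fractions, (6*x + 6)/(x**2 - x - 20) = 2/(x + 4) + 4/(x - 5): now ∫(4/(x - 5)) dx + ∫(2/(x + 4)) dx.
Step 2. Evaluate the standard form [assuming x > -4]: now 2*log(x + 4) + ∫(4/(x - 5)) dx.
Step 3. Evaluate the standard form [assuming x > 5]: now 4*log(x - 5) + 2*log(x + 4).
Answer: 4*log(x - 5) + 2*log(x + 4).


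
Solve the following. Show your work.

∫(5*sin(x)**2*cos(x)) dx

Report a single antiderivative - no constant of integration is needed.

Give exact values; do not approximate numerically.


Step 1. Substitute u = sin(x), turning ∫(5*sin(x)**2*cos(x)) dx into ∫(5*u**2) du: now ∫(5*u**2) du.
Step 2. Evaluate the standard form: now 5*u**3/3.
Step 3. Substitute back u = sin(x): now 5*sin(x)**3/3.
Answer: 5*sin(x)**3/3.


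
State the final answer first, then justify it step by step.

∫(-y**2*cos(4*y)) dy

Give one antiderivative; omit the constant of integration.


The answer is -y**2*sin(4*y)/4 - y*cos(4*y)/8 + sin(4*y)/32.
Step 1. Integrate ∫(-y**2*cos(4*y)) dy by parts with u = y**2, dv = (-cos(4*y)) dy, so v = -sin(4*y)/4: now -y**2*sin(4*y)/4 + ∫(y*sin(4*y)/2) dy.
Step 2. Integrate ∫(y*sin(4*y)/2) dy by parts with u = y, dv = (sin(4*y)/2) dy, so v = -cos(4*y)/8: now -y**2*sin(4*y)/4 - y*cos(4*y)/8 + ∫(cos(4*y)/8) dy.
Step 3. Evaluate the standard form: now -y**2*sin(4*y)/4 - y*cos(4*y)/8 + sin(4*y)/32.
Answer: -y**2*sin(4*y)/4 - y*cos(4*y)/8 + sin(4*y)/32.


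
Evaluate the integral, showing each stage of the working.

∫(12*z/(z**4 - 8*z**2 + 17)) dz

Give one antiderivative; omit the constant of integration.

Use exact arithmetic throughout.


Step 1. Substitute u = z**2 - 4, turning ∫(12*z/(z**4 - 8*z**2 + 17)) dz into ∫(6/(u**2 + 1)) du: now ∫(6/(u**2 + 1)) du.
Step 2. Evaluate the standard form: now 6*atan(u).
Step 3. Substitute back u = z**2 - 4: now 6*atan(z**2 - 4).
Answer: 6*atan(z**2 - 4).


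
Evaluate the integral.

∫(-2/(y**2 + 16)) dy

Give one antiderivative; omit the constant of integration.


Answer: -atan(y/4)/2.


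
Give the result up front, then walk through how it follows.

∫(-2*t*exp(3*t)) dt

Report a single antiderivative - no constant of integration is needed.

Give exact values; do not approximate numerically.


The answer is -2*t*exp(3*t)/3 + 2*exp(3*t)/9.
Step 1. Integrate ∫(-2*t*exp(3*t)) dt by parts with u = t, dv = (-2*exp(3*t)) dt, so v = -2*exp(3*t)/3: now -2*t*exp(3*t)/3 + ∫(2*exp(3*t)/3) dt.
Step 2. Evaluate the standard form: now -2*t*exp(3*t)/3 + 2*exp(3*t)/9.
Answer: -2*t*exp(3*t)/3 + 2*exp(3*t)/9.


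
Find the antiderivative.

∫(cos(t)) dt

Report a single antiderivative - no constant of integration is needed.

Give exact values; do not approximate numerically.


Answer: sin(t).


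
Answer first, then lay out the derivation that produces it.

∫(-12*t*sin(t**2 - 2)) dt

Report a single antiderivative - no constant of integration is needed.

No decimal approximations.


The answer is 6*cos(t**2 - 2).
Step 1. Substitute u = t**2 - 2, turning ∫(-12*t*sin(t**2 - 2)) dt into ∫(-6*sin(u)) du: now ∫(-6*sin(u)) du.
Step 2. Evaluate the standard form: now 6*cos(u).
Step 3. Substitute back u = t**2 - 2: now 6*cos(t**2 - 2).
Answer: 6*cos(t**2 - 2).


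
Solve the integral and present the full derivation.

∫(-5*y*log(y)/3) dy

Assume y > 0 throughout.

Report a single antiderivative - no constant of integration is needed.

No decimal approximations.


Step 1. Integrate ∫(-5*y*log(y)/3) dy by parts with u = log(y), dv = (-5*y/3) dy, so v = -5*y**2/6 [assuming y > 0]: now -5*y**2*log(y)/6 + ∫(5*y/6) dy.
Step 2. Evaluate the standard form: now -5*y**2*log(y)/6 + 5*y**2/12.
Answer: -5*y**2*log(y)/6 + 5*y**2/12.


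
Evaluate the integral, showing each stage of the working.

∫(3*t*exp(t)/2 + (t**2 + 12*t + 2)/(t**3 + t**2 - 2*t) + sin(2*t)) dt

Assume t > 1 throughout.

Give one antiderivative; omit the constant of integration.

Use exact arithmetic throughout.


Step 1. Rewrite: now ∫(3*t*exp(t)/2) dt + ∫((t**2 + 12*t + 2)/(t**3 + t**2 - 2*t)) dt + ∫(sin(2*t)) dt.
Step 2. Integrate ∫(3*t*exp(t)/2) dt by parts with u = t, dv = (3*exp(t)/2) dt, so v = 3*exp(t)/2: now 3*t*exp(t)/2 + ∫((t**2 + 12*t + 2)/(t**3 + t**2 - 2*t)) dt + ∫(-3*exp(t)/2) dt + ∫(sin(2*t)) dt.
Step 3. Evaluate the standard form: now 3*t*exp(t)/2 - 3*exp(t)/2 + ∫((t**2 + 12*t + 2)/(t**3 + t**2 - 2*t)) dt + ∫(sin(2*t)) dt.
Step 4. Decompose ∫((t**2 + 12*t + 2)/(t**3 + t**2 - 2*t)) dt by partial fractions, (t**2 + 12*t + 2)/(t**3 + t**2 - 2*t) = -3/(t + 2) + 5/(t - 1) - 1/t: now 3*t*exp(t)/2 - 3*exp(t)/2 + ∫(-1/t) dt + ∫(5/(t - 1)) dt + ∫(-3/(t + 2)) dt + ∫(sin(2*t)) dt.
Step 5. Evaluate the standard form [assuming t > 0]: now 3*t*exp(t)/2 - 3*exp(t)/2 - log(t) + ∫(5/(t - 1)) dt + ∫(-3/(t + 2)) dt + ∫(sin(2*t)) dt.
Step 6. Evaluate the standard form [assuming t > -2]: now 3*t*exp(t)/2 - 3*exp(t)/2 - log(t) - 3*log(t + 2) + ∫(5/(t - 1)) dt + ∫(sin(2*t)) dt.
Step 7. Evaluate the standard form [assuming t > 1]: now 3*t*exp(t)/2 - 3*exp(t)/2 - log(t) + 5*log(t - 1) - 3*log(t + 2) + ∫(sin(2*t)) dt.
Step 8. Evaluate the standard form: now 3*t*exp(t)/2 - 3*exp(t)/2 - log(t) + 5*log(t - 1) - 3*log(t + 2) - cos(2*t)/2.
Answer: 3*t*exp(t)/2 - 3*exp(t)/2 - log(t) + 5*log(t - 1) - 3*log(t + 2) - cos(2*t)/2.


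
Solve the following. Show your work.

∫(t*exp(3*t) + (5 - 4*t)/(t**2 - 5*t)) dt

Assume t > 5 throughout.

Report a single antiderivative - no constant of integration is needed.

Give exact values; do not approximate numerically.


Step 1. Rewrite: now ∫(t*exp(3*t)) dt + ∫((5 - 4*t)/(t**2 - 5*t)) dt.
Step 2. Decompose ∫((5 - 4*t)/(t**2 - 5*t)) dt by partial fractions, (5 - 4*t)/(t**2 - 5*t) = -3/(t - 5) - 1/t: now ∫(-1/t) dt + ∫(t*exp(3*t)) dt + ∫(-3/(t - 5)) dt.
Step 3. Evaluate the standard form [assuming t > 0]: now -log(t) + ∫(t*exp(3*t)) dt + ∫(-3/(t - 5)) dt.
Step 4. Evaluate the standard form [assuming t > 5]: now -log(t) - 3*log(t - 5) + ∫(t*exp(3*t)) dt.
Step 5. Integrate ∫(t*exp(3*t)) dt by parts with u = t, dv = (exp(3*t)) dt, so v = exp(3*t)/3: now t*exp(3*t)/3 - log(t) - 3*log(t - 5) + ∫(-exp(3*t)/3) dt.
Step 6. Evaluate the standard form: now t*exp(3*t)/3 - exp(3*t)/9 - log(t) - 3*log(t - 5).
Answer: t*exp(3*t)/3 - exp(3*t)/9 - log(t) - 3*log(t - 5).


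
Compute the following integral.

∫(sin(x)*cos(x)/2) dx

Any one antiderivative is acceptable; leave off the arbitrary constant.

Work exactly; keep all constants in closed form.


Answer: sin(x)**2/4.


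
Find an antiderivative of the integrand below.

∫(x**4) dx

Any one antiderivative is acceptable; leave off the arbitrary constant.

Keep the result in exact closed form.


Answer: x**5/5.


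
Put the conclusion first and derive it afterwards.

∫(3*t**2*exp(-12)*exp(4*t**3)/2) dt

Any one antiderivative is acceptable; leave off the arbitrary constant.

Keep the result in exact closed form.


The answer is exp(4*t**3 - 12)/8.
Step 1. Substitute u = t**3 - 3, turning ∫(3*t**2*exp(-12)*exp(4*t**3)/2) dt into ∫(exp(4*u)/2) du: now ∫(exp(4*u)/2) du.
Step 2. Evaluate the standard form: now exp(4*u)/8.
Step 3. Substitute back u = t**3 - 3: now exp(4*t**3 - 12)/8.
Answer: exp(4*t**3 - 12)/8.


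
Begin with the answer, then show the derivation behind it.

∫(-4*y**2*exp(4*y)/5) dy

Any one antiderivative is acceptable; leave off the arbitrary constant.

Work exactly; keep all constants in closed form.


The answer is -y**2*exp(4*y)/5 + y*exp(4*y)/10 - exp(4*y)/40.
Step 1. Integrate ∫(-4*y**2*exp(4*y)/5) dy by parts with u = y**2, dv = (-4*exp(4*y)/5) dy, so v = -exp(4*y)/5: now -y**2*exp(4*y)/5 + ∫(2*y*exp(4*y)/5) dy.
Step 2. Integrate ∫(2*y*exp(4*y)/5) dy by parts with u = y, dv = (2*exp(4*y)/5) dy, so v = exp(4*y)/10: now -y**2*exp(4*y)/5 + y*exp(4*y)/10 + ∫(-exp(4*y)/10) dy.
Step 3. Evaluate the standard form: now -y**2*exp(4*y)/5 + y*exp(4*y)/10 - exp(4*y)/40.
Answer: -y**2*exp(4*y)/5 + y*exp(4*y)/10 - exp(4*y)/40.


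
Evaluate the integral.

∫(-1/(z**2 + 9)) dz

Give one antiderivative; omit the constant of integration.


Answer: -atan(z/3)/3.


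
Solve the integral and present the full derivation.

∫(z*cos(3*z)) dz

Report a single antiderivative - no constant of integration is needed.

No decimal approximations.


Step 1. Integrate ∫(z*cos(3*z)) dz by parts with u = z, dv = (cos(3*z)) dz, so v = sin(3*z)/3: now z*sin(3*z)/3 + ∫(-sin(3*z)/3) dz.
Step 2. Evaluate the standard form: now z*sin(3*z)/3 + cos(3*z)/9.
Answer: z*sin(3*z)/3 + cos(3*z)/9.
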